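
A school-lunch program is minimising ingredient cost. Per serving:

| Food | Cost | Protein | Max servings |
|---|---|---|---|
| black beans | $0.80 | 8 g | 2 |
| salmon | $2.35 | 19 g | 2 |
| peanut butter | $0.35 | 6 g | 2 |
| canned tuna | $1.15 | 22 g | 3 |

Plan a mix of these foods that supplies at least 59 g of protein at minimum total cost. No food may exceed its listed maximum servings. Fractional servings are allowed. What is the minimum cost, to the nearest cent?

Cost per g of protein: canned tuna $0.0523, peanut butter $0.0583, black beans $0.1000, salmon $0.1237.
Take 2.682 servings of canned tuna: +59.0 g protein for $3.08 (total $3.08, still need 0.0 g).
Greedy by cheapest-per-g is optimal for a single linear constraint, so the minimum cost is $3.08.

$3.08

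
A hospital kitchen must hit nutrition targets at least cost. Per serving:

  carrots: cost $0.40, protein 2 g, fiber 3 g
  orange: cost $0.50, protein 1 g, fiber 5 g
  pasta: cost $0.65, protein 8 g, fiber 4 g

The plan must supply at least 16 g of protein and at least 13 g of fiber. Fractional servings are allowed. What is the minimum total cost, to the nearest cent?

For a min-cost LP with two ≥-constraints, a basic feasible solution has at most two positive variables.
carrots only: max(16/2, 13/3) = 8 servings → $3.20.
orange only: max(16/1, 13/5) = 16 servings → $8.00.
pasta only: max(16/8, 13/4) = 3.25 servings → $2.11.
carrots + orange with both targets exact would need a negative amount; discard.
carrots + pasta with both tight: 2.5 servings and 1.375 servings → $1.89.
orange + pasta with both tight: 1.111 servings and 1.861 servings → $1.77.
Cheapest feasible corner: $1.77.

$1.77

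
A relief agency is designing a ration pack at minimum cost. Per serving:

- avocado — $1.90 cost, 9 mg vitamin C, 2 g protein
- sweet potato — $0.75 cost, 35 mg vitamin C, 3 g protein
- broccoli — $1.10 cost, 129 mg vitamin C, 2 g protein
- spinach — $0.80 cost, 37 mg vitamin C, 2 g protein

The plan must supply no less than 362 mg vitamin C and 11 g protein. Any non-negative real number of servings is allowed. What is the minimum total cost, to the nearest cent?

Compare the cost at each extreme point of the feasible region.
avocado only: max(362/9, 11/2) = 40.22 servings → $76.42.
sweet potato only: max(362/35, 11/3) = 10.34 servings → $7.76.
broccoli only: max(362/129, 11/2) = 5.5 servings → $6.05.
spinach only: max(362/37, 11/2) = 9.784 servings → $7.83.
avocado + sweet potato: intersection lies outside the first quadrant.
avocado + broccoli with both tight: 2.896 servings and 2.604 servings → $8.37.
avocado + spinach: intersection lies outside the first quadrant.
sweet potato + broccoli with both tight: 2.192 servings and 2.211 servings → $4.08.
sweet potato + spinach: the both-tight solution has a negative serving — not a feasible corner.
broccoli + spinach with both tight: 1.723 servings and 3.777 servings → $4.92.
The minimum over all feasible corners is $4.08.

$4.08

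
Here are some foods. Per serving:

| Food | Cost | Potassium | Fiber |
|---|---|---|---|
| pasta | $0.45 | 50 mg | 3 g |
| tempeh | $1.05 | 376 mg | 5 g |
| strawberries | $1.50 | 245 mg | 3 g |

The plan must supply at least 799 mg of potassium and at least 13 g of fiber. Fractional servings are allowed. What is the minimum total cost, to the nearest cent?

A basic optimal solution has at most two foods positive. Try each food alone and each pair with both targets met exactly.
pasta only: max(799/50, 13/3) = 15.98 servings → $7.19.
tempeh only: max(799/376, 13/5) = 2.6 servings → $2.73.
strawberries only: max(799/245, 13/3) = 4.333 servings → $6.50.
pasta + tempeh with both tight: 1.017 servings and 1.99 servings → $2.55.
pasta + strawberries with both tight: 1.347 servings and 2.986 servings → $5.09.
tempeh + strawberries: the both-tight solution has a negative serving — not a feasible corner.
Cheapest feasible corner: $2.55.

$2.55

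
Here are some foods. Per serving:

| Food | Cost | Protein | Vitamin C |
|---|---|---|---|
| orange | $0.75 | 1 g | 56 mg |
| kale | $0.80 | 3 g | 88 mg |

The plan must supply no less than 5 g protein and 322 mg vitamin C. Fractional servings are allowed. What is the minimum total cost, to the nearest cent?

At the optimum either one food covers both requirements or two foods hit both targets exactly; no other combination can be cheaper.
orange only: max(5/1, 322/56) = 5.75 servings → $4.31.
kale only: max(5/3, 322/88) = 3.659 servings → $2.93.
orange + kale: the both-tight solution has a negative serving — not a feasible corner.
So the least-cost plan costs $2.93.

$2.93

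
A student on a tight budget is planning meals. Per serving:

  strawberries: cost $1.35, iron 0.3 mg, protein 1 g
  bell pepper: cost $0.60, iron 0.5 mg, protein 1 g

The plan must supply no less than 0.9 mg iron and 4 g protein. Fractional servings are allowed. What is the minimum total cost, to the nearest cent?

$2.40

For a min-cost LP with two ≥-constraints, a basic feasible solution has at most two positive variables.
strawberries only: max(0.9/0.3, 4/1) = 4 servings → $5.40.
bell pepper only: max(0.9/0.5, 4/1) = 4 servings → $2.40.
strawberries + bell pepper: intersection lies outside the first quadrant.
So the least-cost plan costs $2.40.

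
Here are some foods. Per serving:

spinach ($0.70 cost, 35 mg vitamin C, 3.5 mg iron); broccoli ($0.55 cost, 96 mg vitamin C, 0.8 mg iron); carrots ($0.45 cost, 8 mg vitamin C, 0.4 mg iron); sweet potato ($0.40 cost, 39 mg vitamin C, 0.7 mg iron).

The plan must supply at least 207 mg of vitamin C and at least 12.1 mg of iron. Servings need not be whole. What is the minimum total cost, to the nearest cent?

An LP optimum is at a vertex; with two nutrient constraints at most two foods are used. Check each candidate.
spinach only: max(207/35, 12.1/3.5) = 5.914 servings → $4.14.
broccoli only: max(207/96, 12.1/0.8) = 15.12 servings → $8.32.
carrots only: max(207/8, 12.1/0.4) = 30.25 servings → $13.61.
sweet potato only: max(207/39, 12.1/0.7) = 17.29 servings → $6.91.
spinach + broccoli with both tight: 3.234 servings and 0.9773 servings → $2.80.
spinach + carrots with both tight: 1 serving and 21.5 servings → $10.38.
spinach + sweet potato with both tight: 2.92 servings and 2.688 servings → $3.12.
broccoli + carrots: intersection lies outside the first quadrant.
broccoli + sweet potato: the both-tight solution has a negative serving — not a feasible corner.
carrots + sweet potato with both targets exact would need a negative amount; discard.
So the least-cost plan costs $2.80.

$2.80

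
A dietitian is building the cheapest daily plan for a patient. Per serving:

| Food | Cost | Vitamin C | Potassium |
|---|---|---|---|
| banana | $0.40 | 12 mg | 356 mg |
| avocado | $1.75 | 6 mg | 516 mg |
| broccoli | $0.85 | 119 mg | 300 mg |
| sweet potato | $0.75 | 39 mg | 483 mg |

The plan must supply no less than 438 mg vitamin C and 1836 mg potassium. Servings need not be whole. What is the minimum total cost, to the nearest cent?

$3.83

For a min-cost LP with two ≥-constraints, a basic feasible solution has at most two positive variables.
banana only: max(438/12, 1836/356) = 36.5 servings → $14.60.
avocado only: max(438/6, 1836/516) = 73 servings → $127.75.
broccoli only: max(438/119, 1836/300) = 6.12 servings → $5.20.
sweet potato only: max(438/39, 1836/483) = 11.23 servings → $8.42.
banana + avocado with both targets exact would need a negative amount; discard.
banana + broccoli with both tight: 2.247 servings and 3.454 servings → $3.83.
banana + sweet potato: the both-tight solution has a negative serving — not a feasible corner.
avocado + broccoli with both tight: 1.461 servings and 3.607 servings → $5.62.
avocado + sweet potato: the both-tight solution has a negative serving — not a feasible corner.
broccoli + sweet potato with both tight: 3.057 servings and 1.902 servings → $4.03.
So the least-cost plan costs $3.83.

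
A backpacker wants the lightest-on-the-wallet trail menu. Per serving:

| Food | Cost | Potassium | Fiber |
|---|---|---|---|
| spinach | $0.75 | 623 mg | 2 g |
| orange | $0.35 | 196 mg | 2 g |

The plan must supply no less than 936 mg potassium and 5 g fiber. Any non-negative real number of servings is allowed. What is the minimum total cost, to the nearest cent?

$1.29

At the optimum either one food covers both requirements or two foods hit both targets exactly; no other combination can be cheaper.
spinach only: max(936/623, 5/2) = 2.5 servings → $1.88.
orange only: max(936/196, 5/2) = 4.776 servings → $1.67.
spinach + orange with both tight: 1.044 servings and 1.456 servings → $1.29.
The minimum over all feasible corners is $1.29.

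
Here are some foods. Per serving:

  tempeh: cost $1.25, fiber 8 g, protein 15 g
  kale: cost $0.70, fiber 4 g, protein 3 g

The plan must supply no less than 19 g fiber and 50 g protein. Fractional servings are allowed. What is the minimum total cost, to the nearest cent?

$4.17

This is a tiny linear program; its minimum lies at a vertex of the feasible set. List the vertices and price them.
tempeh only: max(19/8, 50/15) = 3.333 servings → $4.17.
kale only: max(19/4, 50/3) = 16.67 servings → $11.67.
tempeh + kale: the both-tight solution has a negative serving — not a feasible corner.
So the least-cost plan costs $4.17.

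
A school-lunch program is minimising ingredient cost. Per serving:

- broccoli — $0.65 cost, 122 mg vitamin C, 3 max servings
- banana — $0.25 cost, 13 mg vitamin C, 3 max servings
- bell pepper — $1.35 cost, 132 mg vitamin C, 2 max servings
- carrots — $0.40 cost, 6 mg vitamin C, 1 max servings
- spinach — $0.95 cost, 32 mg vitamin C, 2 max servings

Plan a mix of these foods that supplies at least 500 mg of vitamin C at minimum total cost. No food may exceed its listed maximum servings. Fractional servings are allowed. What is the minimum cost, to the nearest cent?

$3.32

Cost per mg of vitamin C: broccoli $0.0053, bell pepper $0.0102, banana $0.0192, spinach $0.0297, carrots $0.0667.
Take 3 servings of broccoli: +366.0 mg vitamin C for $1.95 (total $1.95, still need 134.0 mg).
Take 1.015 servings of bell pepper: +134.0 mg vitamin C for $1.37 (total $3.32, still need 0.0 mg).
Greedy by cheapest-per-mg is optimal for a single linear constraint, so the minimum cost is $3.32.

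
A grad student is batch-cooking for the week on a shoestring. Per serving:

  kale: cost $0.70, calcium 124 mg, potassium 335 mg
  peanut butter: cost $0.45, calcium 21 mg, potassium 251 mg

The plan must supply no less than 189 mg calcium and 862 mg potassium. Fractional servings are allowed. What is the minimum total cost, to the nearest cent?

$1.67

At the optimum either one food covers both requirements or two foods hit both targets exactly; no other combination can be cheaper.
kale only: max(189/124, 862/335) = 2.573 servings → $1.80.
peanut butter only: max(189/21, 862/251) = 9 servings → $4.05.
kale + peanut butter with both tight: 1.218 servings and 1.809 servings → $1.67.
Cheapest feasible corner: $1.67.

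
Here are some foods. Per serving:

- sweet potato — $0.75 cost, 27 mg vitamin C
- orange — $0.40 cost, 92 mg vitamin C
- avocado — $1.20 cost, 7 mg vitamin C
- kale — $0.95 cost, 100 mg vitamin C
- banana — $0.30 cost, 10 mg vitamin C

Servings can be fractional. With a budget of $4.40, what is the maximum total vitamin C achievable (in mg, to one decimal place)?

Vitamin C per dollar: orange 230, kale 105.3, sweet potato 36, banana 33.33, avocado 5.833.
With no serving limits, spend the whole cost allowance on orange: $4.40 / $0.40 × 92 mg = 1012.0 mg.

1012.0 mg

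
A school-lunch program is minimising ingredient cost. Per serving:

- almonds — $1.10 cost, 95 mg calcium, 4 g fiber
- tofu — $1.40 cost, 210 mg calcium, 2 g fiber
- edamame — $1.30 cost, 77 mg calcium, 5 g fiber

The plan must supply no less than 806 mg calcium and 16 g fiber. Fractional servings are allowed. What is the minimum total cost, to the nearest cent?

$6.63

For a min-cost LP with two ≥-constraints, a basic feasible solution has at most two positive variables.
almonds only: max(806/95, 16/4) = 8.484 servings → $9.33.
tofu only: max(806/210, 16/2) = 8 servings → $11.20.
edamame only: max(806/77, 16/5) = 10.47 servings → $13.61.
almonds + tofu with both tight: 2.689 servings and 2.622 servings → $6.63.
almonds + edamame with both targets exact would need a negative amount; discard.
tofu + edamame with both tight: 3.123 servings and 1.951 servings → $6.91.
The minimum over all feasible corners is $6.63.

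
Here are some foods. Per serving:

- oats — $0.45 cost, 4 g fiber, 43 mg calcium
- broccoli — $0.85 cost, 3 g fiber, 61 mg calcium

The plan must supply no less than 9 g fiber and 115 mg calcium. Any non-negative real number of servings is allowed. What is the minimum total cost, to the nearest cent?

A basic optimal solution has at most two foods positive. Try each food alone and each pair with both targets met exactly.
oats only: max(9/4, 115/43) = 2.674 servings → $1.20.
broccoli only: max(9/3, 115/61) = 3 servings → $2.55.
oats + broccoli with both tight: 1.774 servings and 0.6348 servings → $1.34.
The minimum over all feasible corners is $1.20.

$1.20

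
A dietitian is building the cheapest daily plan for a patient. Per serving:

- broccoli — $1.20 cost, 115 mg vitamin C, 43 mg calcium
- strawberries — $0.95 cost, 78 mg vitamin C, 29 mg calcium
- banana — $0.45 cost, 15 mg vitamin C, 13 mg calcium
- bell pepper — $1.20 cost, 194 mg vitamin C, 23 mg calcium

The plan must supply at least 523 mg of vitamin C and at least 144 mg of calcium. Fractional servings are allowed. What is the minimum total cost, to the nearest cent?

$4.60

At the optimum either one food covers both requirements or two foods hit both targets exactly; no other combination can be cheaper.
broccoli only: max(523/115, 144/43) = 4.548 servings → $5.46.
strawberries only: max(523/78, 144/29) = 6.705 servings → $6.37.
banana only: max(523/15, 144/13) = 34.87 servings → $15.69.
bell pepper only: max(523/194, 144/23) = 6.261 servings → $7.51.
broccoli + strawberries with both targets exact would need a negative amount; discard.
broccoli + banana: intersection lies outside the first quadrant.
broccoli + bell pepper with both tight: 2.792 servings and 1.041 servings → $4.60.
strawberries + banana: intersection lies outside the first quadrant.
strawberries + bell pepper with both tight: 4.151 servings and 1.027 servings → $5.18.
banana + bell pepper with both tight: 7.307 servings and 2.131 servings → $5.85.
Cheapest feasible corner: $4.60.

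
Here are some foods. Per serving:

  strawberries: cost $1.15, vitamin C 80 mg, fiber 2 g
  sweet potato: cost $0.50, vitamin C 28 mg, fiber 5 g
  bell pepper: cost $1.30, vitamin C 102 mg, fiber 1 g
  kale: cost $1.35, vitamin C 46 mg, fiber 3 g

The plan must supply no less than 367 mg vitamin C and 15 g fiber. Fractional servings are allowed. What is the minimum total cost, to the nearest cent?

A basic optimal solution has at most two foods positive. Try each food alone and each pair with both targets met exactly.
strawberries only: max(367/80, 15/2) = 7.5 servings → $8.62.
sweet potato only: max(367/28, 15/5) = 13.11 servings → $6.55.
bell pepper only: max(367/102, 15/1) = 15 servings → $19.50.
kale only: max(367/46, 15/3) = 7.978 servings → $10.77.
strawberries + sweet potato with both tight: 4.113 servings and 1.355 servings → $5.41.
strawberries + bell pepper: intersection lies outside the first quadrant.
strawberries + kale with both tight: 2.777 servings and 3.149 servings → $7.44.
sweet potato + bell pepper with both tight: 2.413 servings and 2.936 servings → $5.02.
sweet potato + kale: the both-tight solution has a negative serving — not a feasible corner.
bell pepper + kale with both tight: 1.581 servings and 4.473 servings → $8.09.
The minimum over all feasible corners is $5.02.

$5.02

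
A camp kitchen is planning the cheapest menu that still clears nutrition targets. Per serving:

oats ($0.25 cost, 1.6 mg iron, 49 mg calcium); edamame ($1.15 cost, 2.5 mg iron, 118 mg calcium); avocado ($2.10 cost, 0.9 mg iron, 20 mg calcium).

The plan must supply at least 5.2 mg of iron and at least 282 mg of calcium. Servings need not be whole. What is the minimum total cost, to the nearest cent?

$1.44

oats only: max(5.2/1.6, 282/49) = 5.755 servings → $1.44.
edamame only: max(5.2/2.5, 282/118) = 2.39 servings → $2.75.
avocado only: max(5.2/0.9, 282/20) = 14.1 servings → $29.61.
oats + edamame: intersection lies outside the first quadrant.
oats + avocado: the both-tight solution has a negative serving — not a feasible corner.
edamame + avocado: the both-tight solution has a negative serving — not a feasible corner.
The minimum over all feasible corners is $1.44.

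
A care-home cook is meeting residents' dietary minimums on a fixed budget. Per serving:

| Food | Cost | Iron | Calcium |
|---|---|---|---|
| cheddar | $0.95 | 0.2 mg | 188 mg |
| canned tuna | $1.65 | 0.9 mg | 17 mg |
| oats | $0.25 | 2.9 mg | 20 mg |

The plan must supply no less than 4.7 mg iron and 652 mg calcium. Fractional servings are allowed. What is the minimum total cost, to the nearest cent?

$3.50

For a min-cost LP with two ≥-constraints, a basic feasible solution has at most two positive variables.
cheddar only: max(4.7/0.2, 652/188) = 23.5 servings → $22.32.
canned tuna only: max(4.7/0.9, 652/17) = 38.35 servings → $63.28.
oats only: max(4.7/2.9, 652/20) = 32.6 servings → $8.15.
cheddar + canned tuna with both tight: 3.057 servings and 4.543 servings → $10.40.
cheddar + oats with both tight: 3.32 servings and 1.392 servings → $3.50.
canned tuna + oats: intersection lies outside the first quadrant.
The minimum over all feasible corners is $3.50.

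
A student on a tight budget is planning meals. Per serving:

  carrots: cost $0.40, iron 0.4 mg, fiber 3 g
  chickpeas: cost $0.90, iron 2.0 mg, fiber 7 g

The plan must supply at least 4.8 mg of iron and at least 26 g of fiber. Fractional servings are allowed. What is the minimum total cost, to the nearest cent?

Check every corner: each single food scaled to meet both minima, and each pair solved so both constraints bind.
carrots only: max(4.8/0.4, 26/3) = 12 servings → $4.80.
chickpeas only: max(4.8/2.0, 26/7) = 3.714 servings → $3.34.
carrots + chickpeas with both tight: 5.75 servings and 1.25 servings → $3.42.
So the least-cost plan costs $3.34.

$3.34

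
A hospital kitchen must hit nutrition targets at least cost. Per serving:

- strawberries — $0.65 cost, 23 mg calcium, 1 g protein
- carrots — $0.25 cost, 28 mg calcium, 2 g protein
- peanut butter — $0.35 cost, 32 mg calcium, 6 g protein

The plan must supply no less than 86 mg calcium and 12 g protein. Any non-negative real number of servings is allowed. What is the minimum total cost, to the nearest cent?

Check every corner: each single food scaled to meet both minima, and each pair solved so both constraints bind.
strawberries only: max(86/23, 12/1) = 12 servings → $7.80.
carrots only: max(86/28, 12/2) = 6 servings → $1.50.
peanut butter only: max(86/32, 12/6) = 2.688 servings → $0.94.
strawberries + carrots: intersection lies outside the first quadrant.
strawberries + peanut butter with both tight: 1.245 servings and 1.792 servings → $1.44.
carrots + peanut butter with both tight: 1.269 servings and 1.577 servings → $0.87.
The minimum over all feasible corners is $0.87.

$0.87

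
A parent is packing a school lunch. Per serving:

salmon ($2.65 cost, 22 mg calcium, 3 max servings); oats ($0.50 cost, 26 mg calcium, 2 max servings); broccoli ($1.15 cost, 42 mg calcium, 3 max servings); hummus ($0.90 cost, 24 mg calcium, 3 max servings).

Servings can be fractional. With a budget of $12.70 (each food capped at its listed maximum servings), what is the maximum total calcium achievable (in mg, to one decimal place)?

Calcium per dollar: oats 52, broccoli 36.52, hummus 26.67, salmon 8.302.
Take 2 servings of oats: spends $1.00, +52.0 mg calcium (running total 52.0 mg).
Take 3 servings of broccoli: spends $3.45, +126.0 mg calcium (running total 178.0 mg).
Take 3 servings of hummus: spends $2.70, +72.0 mg calcium (running total 250.0 mg).
Take 2.094 servings of salmon: spends $5.55, +46.1 mg calcium (running total 296.1 mg).
Greedy by best ratio exhausts the cost allowance optimally: 296.1 mg.

296.1 mg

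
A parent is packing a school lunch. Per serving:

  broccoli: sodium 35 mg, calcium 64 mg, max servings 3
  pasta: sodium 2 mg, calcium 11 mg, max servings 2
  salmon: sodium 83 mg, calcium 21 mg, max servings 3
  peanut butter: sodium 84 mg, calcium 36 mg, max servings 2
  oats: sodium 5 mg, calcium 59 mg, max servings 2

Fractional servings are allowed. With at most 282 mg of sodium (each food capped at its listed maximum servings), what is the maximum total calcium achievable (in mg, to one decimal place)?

401.9 mg

Calcium per mg sodium: oats 11.8, pasta 5.5, broccoli 1.829, peanut butter 0.4286, salmon 0.253.
Take 2 servings of oats: uses 10 mg sodium, +118.0 mg calcium (running total 118.0 mg).
Take 2 servings of pasta: uses 4 mg sodium, +22.0 mg calcium (running total 140.0 mg).
Take 3 servings of broccoli: uses 105 mg sodium, +192.0 mg calcium (running total 332.0 mg).
Take 1.94 servings of peanut butter: uses 163 mg sodium, +69.9 mg calcium (running total 401.9 mg).
Filling greedily by calcium-per-mg sodium is optimal for one linear limit, giving 401.9 mg.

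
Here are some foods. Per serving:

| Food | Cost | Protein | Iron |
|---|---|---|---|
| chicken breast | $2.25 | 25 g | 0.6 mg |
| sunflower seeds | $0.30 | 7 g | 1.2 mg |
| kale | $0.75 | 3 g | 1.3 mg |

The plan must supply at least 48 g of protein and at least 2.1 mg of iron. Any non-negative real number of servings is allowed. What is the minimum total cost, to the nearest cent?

$2.06

chicken breast only: max(48/25, 2.1/0.6) = 3.5 servings → $7.88.
sunflower seeds only: max(48/7, 2.1/1.2) = 6.857 servings → $2.06.
kale only: max(48/3, 2.1/1.3) = 16 servings → $12.00.
chicken breast + sunflower seeds with both tight: 1.663 servings and 0.9186 servings → $4.02.
chicken breast + kale with both tight: 1.827 servings and 0.772 servings → $4.69.
sunflower seeds + kale: intersection lies outside the first quadrant.
The minimum over all feasible corners is $2.06.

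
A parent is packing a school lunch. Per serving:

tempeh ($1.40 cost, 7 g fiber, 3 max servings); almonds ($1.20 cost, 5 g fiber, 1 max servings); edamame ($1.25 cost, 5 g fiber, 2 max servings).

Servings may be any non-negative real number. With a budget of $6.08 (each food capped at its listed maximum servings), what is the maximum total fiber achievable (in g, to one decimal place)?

Fiber per dollar: tempeh 5, almonds 4.167, edamame 4.
Take 3 servings of tempeh: spends $4.20, +21.0 g fiber (running total 21.0 g).
Take 1 serving of almonds: spends $1.20, +5.0 g fiber (running total 26.0 g).
Take 0.544 servings of edamame: spends $0.68, +2.7 g fiber (running total 28.7 g).
Filling greedily by fiber-per-dollar is optimal for one linear limit, giving 28.7 g.

28.7 g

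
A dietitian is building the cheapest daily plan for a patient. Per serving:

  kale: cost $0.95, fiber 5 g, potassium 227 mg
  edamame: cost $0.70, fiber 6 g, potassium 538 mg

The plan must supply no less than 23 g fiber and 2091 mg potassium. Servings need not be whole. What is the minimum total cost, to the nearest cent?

$2.72

Minimising a linear cost over {fiber ≥ 23, potassium ≥ 2091, servings ≥ 0} — the optimum is at a vertex, using one or two foods.
kale only: max(23/5, 2091/227) = 9.211 servings → $8.75.
edamame only: max(23/6, 2091/538) = 3.887 servings → $2.72.
kale + edamame: the both-tight solution has a negative serving — not a feasible corner.
So the least-cost plan costs $2.72.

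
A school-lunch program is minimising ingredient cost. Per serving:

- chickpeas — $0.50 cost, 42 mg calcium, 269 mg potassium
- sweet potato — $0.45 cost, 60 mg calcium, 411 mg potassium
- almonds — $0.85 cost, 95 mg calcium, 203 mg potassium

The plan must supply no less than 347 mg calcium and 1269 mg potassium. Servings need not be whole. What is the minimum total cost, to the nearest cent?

This is a tiny linear program; its minimum lies at a vertex of the feasible set. List the vertices and price them.
chickpeas only: max(347/42, 1269/269) = 8.262 servings → $4.13.
sweet potato only: max(347/60, 1269/411) = 5.783 servings → $2.60.
almonds only: max(347/95, 1269/203) = 6.251 servings → $5.31.
chickpeas + sweet potato with both targets exact would need a negative amount; discard.
chickpeas + almonds with both tight: 2.943 servings and 2.352 servings → $3.47.
sweet potato + almonds with both tight: 1.865 servings and 2.474 servings → $2.94.
So the least-cost plan costs $2.60.

$2.60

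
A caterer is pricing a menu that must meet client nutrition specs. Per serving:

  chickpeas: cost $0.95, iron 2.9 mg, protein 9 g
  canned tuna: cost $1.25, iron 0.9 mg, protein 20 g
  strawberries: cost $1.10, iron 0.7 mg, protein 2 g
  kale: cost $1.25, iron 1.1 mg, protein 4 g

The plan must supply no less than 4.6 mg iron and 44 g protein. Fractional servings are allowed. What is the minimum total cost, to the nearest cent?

$3.16

The cheapest plan sits at a corner of the feasible region — with two constraints it uses at most two foods.
chickpeas only: max(4.6/2.9, 44/9) = 4.889 servings → $4.64.
canned tuna only: max(4.6/0.9, 44/20) = 5.111 servings → $6.39.
strawberries only: max(4.6/0.7, 44/2) = 22 servings → $24.20.
kale only: max(4.6/1.1, 44/4) = 11 servings → $13.75.
chickpeas + canned tuna with both tight: 1.05 servings and 1.727 servings → $3.16.
chickpeas + strawberries with both targets exact would need a negative amount; discard.
chickpeas + kale: intersection lies outside the first quadrant.
canned tuna + strawberries with both tight: 1.77 servings and 4.295 servings → $6.94.
canned tuna + kale with both tight: 1.63 servings and 2.848 servings → $5.60.
strawberries + kale with both targets exact would need a negative amount; discard.
So the least-cost plan costs $3.16.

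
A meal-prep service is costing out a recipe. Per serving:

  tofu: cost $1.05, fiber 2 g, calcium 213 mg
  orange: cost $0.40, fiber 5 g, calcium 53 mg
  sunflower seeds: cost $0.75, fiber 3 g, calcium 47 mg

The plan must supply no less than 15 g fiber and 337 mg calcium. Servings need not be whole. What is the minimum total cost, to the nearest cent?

tofu only: max(15/2, 337/213) = 7.5 servings → $7.88.
orange only: max(15/5, 337/53) = 6.358 servings → $2.54.
sunflower seeds only: max(15/3, 337/47) = 7.17 servings → $5.38.
tofu + orange with both tight: 0.9281 servings and 2.629 servings → $2.03.
tofu + sunflower seeds with both tight: 0.5615 servings and 4.626 servings → $4.06.
orange + sunflower seeds with both targets exact would need a negative amount; discard.
So the least-cost plan costs $2.03.

$2.03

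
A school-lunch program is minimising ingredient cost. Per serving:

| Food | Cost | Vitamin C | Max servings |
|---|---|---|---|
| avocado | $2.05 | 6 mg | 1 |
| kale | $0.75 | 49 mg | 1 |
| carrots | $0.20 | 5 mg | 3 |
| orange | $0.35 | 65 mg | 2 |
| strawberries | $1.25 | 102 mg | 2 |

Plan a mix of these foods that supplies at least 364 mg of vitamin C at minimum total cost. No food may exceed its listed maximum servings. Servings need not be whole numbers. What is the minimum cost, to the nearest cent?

Cost per mg of vitamin C: orange $0.0054, strawberries $0.0123, kale $0.0153, carrots $0.0400, avocado $0.3417.
Take 2 servings of orange: +130.0 mg vitamin C for $0.70 (total $0.70, still need 234.0 mg).
Take 2 servings of strawberries: +204.0 mg vitamin C for $2.50 (total $3.20, still need 30.0 mg).
Take 0.6122 servings of kale: +30.0 mg vitamin C for $0.46 (total $3.66, still need 0.0 mg).
Filling from the cheapest source first is optimal under one linear minimum: $3.66.

$3.66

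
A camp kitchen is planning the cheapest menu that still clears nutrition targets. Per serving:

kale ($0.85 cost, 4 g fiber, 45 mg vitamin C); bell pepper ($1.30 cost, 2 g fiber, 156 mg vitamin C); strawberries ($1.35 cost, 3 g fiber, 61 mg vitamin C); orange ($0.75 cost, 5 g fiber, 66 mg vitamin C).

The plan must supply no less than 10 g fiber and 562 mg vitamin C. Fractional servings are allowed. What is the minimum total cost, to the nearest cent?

$4.82

At the optimum either one food covers both requirements or two foods hit both targets exactly; no other combination can be cheaper.
kale only: max(10/4, 562/45) = 12.49 servings → $10.62.
bell pepper only: max(10/2, 562/156) = 5 servings → $6.50.
strawberries only: max(10/3, 562/61) = 9.213 servings → $12.44.
orange only: max(10/5, 562/66) = 8.515 servings → $6.39.
kale + bell pepper with both tight: 0.8165 servings and 3.367 servings → $5.07.
kale + strawberries: the both-tight solution has a negative serving — not a feasible corner.
kale + orange with both targets exact would need a negative amount; discard.
bell pepper + strawberries with both tight: 3.11 servings and 1.26 servings → $5.74.
bell pepper + orange with both tight: 3.318 servings and 0.6728 servings → $4.82.
strawberries + orange: the both-tight solution has a negative serving — not a feasible corner.
Cheapest feasible corner: $4.82.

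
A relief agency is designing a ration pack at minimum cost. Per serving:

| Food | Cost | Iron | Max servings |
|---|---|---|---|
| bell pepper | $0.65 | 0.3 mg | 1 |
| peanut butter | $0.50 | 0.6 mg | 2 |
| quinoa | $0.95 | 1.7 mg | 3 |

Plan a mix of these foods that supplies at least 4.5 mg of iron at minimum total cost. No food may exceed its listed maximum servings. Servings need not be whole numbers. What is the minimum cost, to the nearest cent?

Cost per mg of iron: quinoa $0.5588, peanut butter $0.8333, bell pepper $2.1667.
Take 2.647 servings of quinoa: +4.5 mg iron for $2.51 (total $2.51, still need 0.0 mg).
Greedy by cheapest-per-mg is optimal for a single linear constraint, so the minimum cost is $2.51.

$2.51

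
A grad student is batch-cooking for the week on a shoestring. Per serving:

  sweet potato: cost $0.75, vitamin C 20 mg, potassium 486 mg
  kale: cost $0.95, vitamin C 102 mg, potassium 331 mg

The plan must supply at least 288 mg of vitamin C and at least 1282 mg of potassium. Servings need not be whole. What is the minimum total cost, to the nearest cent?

sweet potato only: max(288/20, 1282/486) = 14.4 servings → $10.80.
kale only: max(288/102, 1282/331) = 3.873 servings → $3.68.
sweet potato + kale with both tight: 0.825 servings and 2.662 servings → $3.15.
The minimum over all feasible corners is $3.15.

$3.15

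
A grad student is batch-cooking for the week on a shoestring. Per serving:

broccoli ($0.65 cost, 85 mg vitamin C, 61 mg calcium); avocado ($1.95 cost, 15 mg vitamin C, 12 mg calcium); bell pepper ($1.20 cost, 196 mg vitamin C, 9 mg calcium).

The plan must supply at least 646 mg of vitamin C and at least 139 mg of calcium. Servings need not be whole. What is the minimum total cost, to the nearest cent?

Two binding constraints pin down two serving amounts, so the optimal mix uses at most two foods. The candidates are each food alone (scaled to the tighter of vitamin C/calcium) and each pair with both constraints tight.
broccoli only: max(646/85, 139/61) = 7.6 servings → $4.94.
avocado only: max(646/15, 139/12) = 43.07 servings → $83.98.
bell pepper only: max(646/196, 139/9) = 15.44 servings → $18.53.
broccoli + avocado: intersection lies outside the first quadrant.
broccoli + bell pepper with both tight: 1.915 servings and 2.465 servings → $4.20.
avocado + bell pepper with both tight: 9.666 servings and 2.556 servings → $21.92.
The minimum over all feasible corners is $4.20.

$4.20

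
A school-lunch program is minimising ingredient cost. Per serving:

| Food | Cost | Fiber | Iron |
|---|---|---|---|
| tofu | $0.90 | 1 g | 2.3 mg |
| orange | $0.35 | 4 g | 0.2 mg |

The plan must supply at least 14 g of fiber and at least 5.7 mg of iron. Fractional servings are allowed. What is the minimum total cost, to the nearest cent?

$3.03

At the optimum either one food covers both requirements or two foods hit both targets exactly; no other combination can be cheaper.
tofu only: max(14/1, 5.7/2.3) = 14 servings → $12.60.
orange only: max(14/4, 5.7/0.2) = 28.5 servings → $9.97.
tofu + orange with both tight: 2.222 servings and 2.944 servings → $3.03.
Cheapest feasible corner: $3.03.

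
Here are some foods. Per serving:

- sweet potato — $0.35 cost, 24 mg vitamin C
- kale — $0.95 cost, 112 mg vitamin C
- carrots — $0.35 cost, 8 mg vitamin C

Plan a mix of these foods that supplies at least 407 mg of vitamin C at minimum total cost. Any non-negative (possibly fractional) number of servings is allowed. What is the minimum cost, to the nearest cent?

$3.45

Cost per mg of vitamin C: kale $0.0085, sweet potato $0.0146, carrots $0.0437.
With no serving limits, use only kale: 407 mg / 112 mg = 3.634 servings × $0.95 = $3.45.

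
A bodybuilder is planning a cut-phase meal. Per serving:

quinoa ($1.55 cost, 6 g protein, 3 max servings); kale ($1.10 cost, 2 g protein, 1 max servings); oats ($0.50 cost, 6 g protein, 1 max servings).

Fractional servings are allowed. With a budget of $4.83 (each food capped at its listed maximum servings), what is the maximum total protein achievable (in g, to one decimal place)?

22.8 g

Protein per dollar: oats 12, quinoa 3.871, kale 1.818.
Take 1 serving of oats: spends $0.50, +6.0 g protein (running total 6.0 g).
Take 2.794 servings of quinoa: spends $4.33, +16.8 g protein (running total 22.8 g).
Greedy by best ratio exhausts the cost allowance optimally: 22.8 g.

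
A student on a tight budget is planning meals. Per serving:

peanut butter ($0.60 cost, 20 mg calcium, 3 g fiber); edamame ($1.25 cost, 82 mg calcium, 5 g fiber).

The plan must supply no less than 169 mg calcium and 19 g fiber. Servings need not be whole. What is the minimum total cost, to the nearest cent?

$4.02

A basic optimal solution has at most two foods positive. Try each food alone and each pair with both targets met exactly.
peanut butter only: max(169/20, 19/3) = 8.45 servings → $5.07.
edamame only: max(169/82, 19/5) = 3.8 servings → $4.75.
peanut butter + edamame with both tight: 4.884 servings and 0.8699 servings → $4.02.
Cheapest feasible corner: $4.02.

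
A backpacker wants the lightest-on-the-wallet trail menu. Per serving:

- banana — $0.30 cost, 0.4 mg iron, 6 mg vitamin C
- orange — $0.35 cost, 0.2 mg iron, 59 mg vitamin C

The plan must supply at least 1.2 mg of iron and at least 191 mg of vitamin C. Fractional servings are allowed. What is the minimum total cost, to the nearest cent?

$1.52

For a min-cost LP with two ≥-constraints, a basic feasible solution has at most two positive variables.
banana only: max(1.2/0.4, 191/6) = 31.83 servings → $9.55.
orange only: max(1.2/0.2, 191/59) = 6 servings → $2.10.
banana + orange with both tight: 1.455 servings and 3.089 servings → $1.52.
So the least-cost plan costs $1.52.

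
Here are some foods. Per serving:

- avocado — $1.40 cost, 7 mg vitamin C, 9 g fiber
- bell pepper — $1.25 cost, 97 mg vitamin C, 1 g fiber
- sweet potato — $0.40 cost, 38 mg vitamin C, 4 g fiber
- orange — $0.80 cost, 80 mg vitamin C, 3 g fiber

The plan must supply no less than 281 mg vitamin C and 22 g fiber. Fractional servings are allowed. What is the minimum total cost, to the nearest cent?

A basic optimal solution has at most two foods positive. Try each food alone and each pair with both targets met exactly.
avocado only: max(281/7, 22/9) = 40.14 servings → $56.20.
bell pepper only: max(281/97, 22/1) = 22 servings → $27.50.
sweet potato only: max(281/38, 22/4) = 7.395 servings → $2.96.
orange only: max(281/80, 22/3) = 7.333 servings → $5.87.
avocado + bell pepper with both tight: 2.14 servings and 2.742 servings → $6.42.
avocado + sweet potato: intersection lies outside the first quadrant.
avocado + orange with both tight: 1.312 servings and 3.398 servings → $4.55.
bell pepper + sweet potato with both tight: 0.8229 servings and 5.294 servings → $3.15.
bell pepper + orange: intersection lies outside the first quadrant.
sweet potato + orange with both tight: 4.451 servings and 1.398 servings → $2.90.
Cheapest feasible corner: $2.90.

$2.90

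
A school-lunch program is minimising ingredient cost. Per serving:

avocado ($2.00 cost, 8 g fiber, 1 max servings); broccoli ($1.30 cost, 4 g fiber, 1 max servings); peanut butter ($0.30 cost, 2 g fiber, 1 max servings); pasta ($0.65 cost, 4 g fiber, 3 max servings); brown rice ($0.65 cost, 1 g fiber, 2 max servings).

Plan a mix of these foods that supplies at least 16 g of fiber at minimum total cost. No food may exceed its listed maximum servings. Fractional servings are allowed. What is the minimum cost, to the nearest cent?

Cost per g of fiber: peanut butter $0.1500, pasta $0.1625, avocado $0.2500, broccoli $0.3250, brown rice $0.6500.
Take 1 serving of peanut butter: +2.0 g fiber for $0.30 (total $0.30, still need 14.0 g).
Take 3 servings of pasta: +12.0 g fiber for $1.95 (total $2.25, still need 2.0 g).
Take 0.25 servings of avocado: +2.0 g fiber for $0.50 (total $2.75, still need 0.0 g).
Greedy by cheapest-per-g is optimal for a single linear constraint, so the minimum cost is $2.75.

$2.75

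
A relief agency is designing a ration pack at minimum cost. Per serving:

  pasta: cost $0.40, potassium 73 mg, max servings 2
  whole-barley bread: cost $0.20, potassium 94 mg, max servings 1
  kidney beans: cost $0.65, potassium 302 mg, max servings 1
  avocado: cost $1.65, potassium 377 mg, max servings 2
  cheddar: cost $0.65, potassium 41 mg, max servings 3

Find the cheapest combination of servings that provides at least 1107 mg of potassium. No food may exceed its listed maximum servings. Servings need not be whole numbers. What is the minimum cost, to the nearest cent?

Cost per mg of potassium: whole-barley bread $0.0021, kidney beans $0.0022, avocado $0.0044, pasta $0.0055, cheddar $0.0159.
Take 1 serving of whole-barley bread: +94.0 mg potassium for $0.20 (total $0.20, still need 1013.0 mg).
Take 1 serving of kidney beans: +302.0 mg potassium for $0.65 (total $0.85, still need 711.0 mg).
Take 1.886 servings of avocado: +711.0 mg potassium for $3.11 (total $3.96, still need 0.0 mg).
Greedy by cheapest-per-mg is optimal for a single linear constraint, so the minimum cost is $3.96.

$3.96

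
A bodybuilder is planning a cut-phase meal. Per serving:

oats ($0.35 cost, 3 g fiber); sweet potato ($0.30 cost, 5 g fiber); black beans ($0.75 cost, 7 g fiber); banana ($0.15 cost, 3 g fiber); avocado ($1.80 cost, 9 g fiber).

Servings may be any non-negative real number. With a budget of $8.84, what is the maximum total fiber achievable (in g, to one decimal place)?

176.8 g

Fiber per dollar: banana 20, sweet potato 16.67, black beans 9.333, oats 8.571, avocado 5.
With no serving limits, spend the whole cost allowance on banana: $8.84 / $0.15 × 3 g = 176.8 g.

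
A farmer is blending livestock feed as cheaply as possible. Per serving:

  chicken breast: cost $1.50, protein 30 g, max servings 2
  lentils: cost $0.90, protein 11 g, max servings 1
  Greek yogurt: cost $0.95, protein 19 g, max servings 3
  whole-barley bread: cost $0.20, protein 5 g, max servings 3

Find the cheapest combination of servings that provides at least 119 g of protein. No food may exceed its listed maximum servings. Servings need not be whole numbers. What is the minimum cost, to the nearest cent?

$5.80

Cost per g of protein: whole-barley bread $0.0400, chicken breast $0.0500, Greek yogurt $0.0500, lentils $0.0818.
Take 3 servings of whole-barley bread: +15.0 g protein for $0.60 (total $0.60, still need 104.0 g).
Take 2 servings of chicken breast: +60.0 g protein for $3.00 (total $3.60, still need 44.0 g).
Take 2.316 servings of Greek yogurt: +44.0 g protein for $2.20 (total $5.80, still need 0.0 g).
Greedy by cheapest-per-g is optimal for a single linear constraint, so the minimum cost is $5.80.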